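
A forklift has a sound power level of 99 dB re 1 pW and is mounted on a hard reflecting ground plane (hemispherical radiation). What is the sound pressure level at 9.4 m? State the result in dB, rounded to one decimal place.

71.6 dB

The power spreads over a hemisphere of area 2π·r², so L_p = L_w − 10·log₁₀(2π·r²).
2π·r² = 555.2 m², 10·log₁₀ of that is 27.444 dB.
L_p = 99 − 27.444 = 71.56 dB.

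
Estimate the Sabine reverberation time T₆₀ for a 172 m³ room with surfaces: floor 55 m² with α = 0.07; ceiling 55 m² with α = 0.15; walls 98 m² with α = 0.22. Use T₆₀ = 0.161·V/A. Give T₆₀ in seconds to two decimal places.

A = Σ Sᵢαᵢ = 55·0.07 + 55·0.15 + 98·0.22 = 33.66 m².
T₆₀ = 0.161·V/A = 0.161·172/33.66 = 0.823 s.

0.82 s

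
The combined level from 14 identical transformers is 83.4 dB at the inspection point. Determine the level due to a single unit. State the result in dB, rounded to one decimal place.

71.9 dB

For N identical incoherent sources L_total = L₁ + 10·log₁₀ N, so L₁ = 83.4 − 10·log₁₀(14) = 83.4 − 11.461.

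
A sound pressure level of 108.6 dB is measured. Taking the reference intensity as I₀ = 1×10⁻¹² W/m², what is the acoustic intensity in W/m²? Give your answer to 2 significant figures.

0.072 W/m²

L = 10·log₁₀(I/I₀) ⇒ I = I₀·10^(L/10) = 10⁻¹² × 10^10.86.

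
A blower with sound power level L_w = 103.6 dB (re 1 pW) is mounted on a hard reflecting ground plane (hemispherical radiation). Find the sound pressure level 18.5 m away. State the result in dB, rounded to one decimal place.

L_p = L_w − 10·log₁₀(2π·r²) with r = 18.5 m.
2π·r² = 2150 m², 10·log₁₀ of that is 33.325 dB.
L_p = 103.6 − 33.325 = 70.27 dB.

70.3 dB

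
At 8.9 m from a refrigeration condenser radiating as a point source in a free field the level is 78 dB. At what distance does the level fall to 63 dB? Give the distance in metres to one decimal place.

For a point source L₁ − L₂ = 20·log₁₀(r₂/r₁), so r₂ = r₁·10^((L₁−L₂)/20).
r₂ = 8.9·10^((78−63)/20) = 8.9·10^(15.0/20) = 50.05 m.

50.0 m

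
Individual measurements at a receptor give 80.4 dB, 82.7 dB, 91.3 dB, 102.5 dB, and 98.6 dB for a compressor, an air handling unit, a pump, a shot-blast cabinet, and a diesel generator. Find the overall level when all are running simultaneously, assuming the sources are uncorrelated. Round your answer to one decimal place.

Incoherent sources combine by intensity addition: L_total = 10·log₁₀(Σ 10^(L_i/10)).
Σ 10^(L/10) = 10^(80.4/10) + 10^(82.7/10) + 10^(91.3/10) + 10^(102.5/10) + 10^(98.6/10) = 2.667e+10.
L_total = 10·log₁₀(2.667e+10) = 104.26 dB.

104.3 dB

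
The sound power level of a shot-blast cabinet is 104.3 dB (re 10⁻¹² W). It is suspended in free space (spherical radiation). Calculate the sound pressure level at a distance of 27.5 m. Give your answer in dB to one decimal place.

64.5 dB

Free-field spherical radiation: L_p = L_w − 10·log₁₀(4π·r²), r = 27.5 m.
4π·r² = 9503 m², 10·log₁₀ of that is 39.779 dB.
L_p = 104.3 − 39.779 = 64.52 dB.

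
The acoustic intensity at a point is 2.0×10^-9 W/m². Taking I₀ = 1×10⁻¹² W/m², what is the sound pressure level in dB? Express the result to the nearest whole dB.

33 dB

Dividing by I₀ shifts the exponent by 12: I/I₀ = 2.0×10^3.
L = 10·(0.3010 + 3) = 33.01 dB.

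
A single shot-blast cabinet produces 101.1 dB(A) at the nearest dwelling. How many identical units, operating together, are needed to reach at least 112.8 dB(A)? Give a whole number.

15

Need L₁ + 10·log₁₀ N ≥ 112.8, i.e. log₁₀ N ≥ 1.17.
N ≥ 10^(11.7/10) = 14.791, so N = 15.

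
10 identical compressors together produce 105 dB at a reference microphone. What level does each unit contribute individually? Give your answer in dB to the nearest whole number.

Dividing the total intensity by 10 lowers the level by 10·log₁₀ 10 = 10.000 dB: L₁ = 105 − 10.000.

95 dB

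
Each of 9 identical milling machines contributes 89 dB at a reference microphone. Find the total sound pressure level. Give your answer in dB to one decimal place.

With 9 equal, uncorrelated contributions the intensity is 9× that of one unit, giving a rise of 10·log₁₀ 9.
L_total = 89 + 10·log₁₀(9) = 89 + 9.542 = 98.54 dB.

98.5 dB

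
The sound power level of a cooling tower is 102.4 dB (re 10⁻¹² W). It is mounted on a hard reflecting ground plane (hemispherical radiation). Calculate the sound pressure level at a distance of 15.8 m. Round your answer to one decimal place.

70.4 dB

The power spreads over a hemisphere of area 2π·r², so L_p = L_w − 10·log₁₀(2π·r²).
2π·r² = 1569 m², 10·log₁₀ of that is 31.955 dB.
L_p = 102.4 − 31.955 = 70.45 dB.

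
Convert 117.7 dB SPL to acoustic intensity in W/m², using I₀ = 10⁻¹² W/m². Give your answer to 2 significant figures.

0.59 W/m²

L = 10·log₁₀(I/I₀) ⇒ I = I₀·10^(L/10) = 10⁻¹² × 10^11.77.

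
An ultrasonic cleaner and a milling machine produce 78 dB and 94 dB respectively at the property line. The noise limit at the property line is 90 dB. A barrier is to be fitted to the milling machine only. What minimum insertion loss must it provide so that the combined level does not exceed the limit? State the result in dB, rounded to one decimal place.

4.3 dB

The untreated sources together contribute 10^(78/10) = 6.310e+07, i.e. 78.00 dB.
To meet 90 dB overall, the treated milling machine may contribute at most 10^(90/10) − 6.310e+07 = 9.369e+08, i.e. 89.72 dB.
So the milling machine must be reduced from 94 to 89.72 dB: IL = 4.28 dB.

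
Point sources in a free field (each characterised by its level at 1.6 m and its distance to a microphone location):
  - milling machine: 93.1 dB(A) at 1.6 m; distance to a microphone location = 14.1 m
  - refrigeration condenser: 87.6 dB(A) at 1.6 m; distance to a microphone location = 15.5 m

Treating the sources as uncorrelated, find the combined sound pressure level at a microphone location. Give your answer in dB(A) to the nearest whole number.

75 dB(A)

Apply inverse-square spreading to bring every level to the receiver, then sum 10^(L/10).
milling machine: 93.1 − 20·log₁₀(14.1/1.6) = 93.1 − 18.90 = 74.20 dB(A).
refrigeration condenser: 87.6 − 20·log₁₀(15.5/1.6) = 87.6 − 19.72 = 67.88 dB(A).
Σ 10^(L/10) = 3.242e+07 → L_total = 10·log₁₀(3.242e+07) = 75.11 dB(A).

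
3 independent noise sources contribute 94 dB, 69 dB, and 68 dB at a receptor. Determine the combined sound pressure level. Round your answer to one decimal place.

94.0 dB

Incoherent sources combine by intensity addition: L_total = 10·log₁₀(Σ 10^(L_i/10)).
Σ 10^(L/10) = 10^(94/10) + 10^(69/10) + 10^(68/10) = 2.526e+09.
L_total = 10·log₁₀(2.526e+09) = 94.02 dB.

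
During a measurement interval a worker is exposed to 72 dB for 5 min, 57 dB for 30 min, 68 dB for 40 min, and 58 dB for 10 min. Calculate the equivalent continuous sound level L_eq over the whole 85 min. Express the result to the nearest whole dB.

L_eq = 10·log₁₀[(1/T)·Σ tᵢ·10^(Lᵢ/10)] with T = 85 min.
Σ tᵢ·10^(Lᵢ/10) = 5·10^(72/10) + 30·10^(57/10) + 40·10^(68/10) + 10·10^(58/10) = 3.530e+08.
L_eq = 10·log₁₀(3.530e+08/85) = 66.18 dB.

66 dB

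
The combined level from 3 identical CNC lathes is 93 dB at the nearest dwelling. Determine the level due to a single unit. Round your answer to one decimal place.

For N identical incoherent sources L_total = L₁ + 10·log₁₀ N, so L₁ = 93 − 10·log₁₀(3) = 93 − 4.771.

88.2 dB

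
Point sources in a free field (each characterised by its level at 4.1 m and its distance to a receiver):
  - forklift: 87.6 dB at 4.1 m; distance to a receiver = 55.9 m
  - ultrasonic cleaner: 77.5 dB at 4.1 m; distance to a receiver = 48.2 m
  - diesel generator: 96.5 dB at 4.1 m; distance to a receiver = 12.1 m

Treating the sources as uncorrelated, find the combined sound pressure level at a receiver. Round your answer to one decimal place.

87.1 dB

Apply inverse-square spreading to bring every level to the receiver, then sum 10^(L/10).
forklift: 87.6 − 20·log₁₀(55.9/4.1) = 87.6 − 22.69 = 64.91 dB.
ultrasonic cleaner: 77.5 − 20·log₁₀(48.2/4.1) = 77.5 − 21.41 = 56.09 dB.
diesel generator: 96.5 − 20·log₁₀(12.1/4.1) = 96.5 − 9.40 = 87.10 dB.
Σ 10^(L/10) = 5.164e+08 → L_total = 10·log₁₀(5.164e+08) = 87.13 dB.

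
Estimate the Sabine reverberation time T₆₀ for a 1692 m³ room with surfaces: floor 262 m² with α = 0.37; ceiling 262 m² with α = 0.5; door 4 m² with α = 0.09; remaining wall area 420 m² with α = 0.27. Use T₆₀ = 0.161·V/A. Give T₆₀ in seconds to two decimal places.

A = Σ Sᵢαᵢ = 262·0.37 + 262·0.5 + 4·0.09 + 420·0.27 = 341.70 m².
T₆₀ = 0.161·V/A = 0.161·1692/341.70 = 0.797 s.

0.80 s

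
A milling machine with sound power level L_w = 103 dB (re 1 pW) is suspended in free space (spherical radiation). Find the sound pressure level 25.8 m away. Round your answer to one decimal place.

63.8 dB

The power spreads over a sphere of area 4π·r², so L_p = L_w − 10·log₁₀(4π·r²).
4π·r² = 8365 m², 10·log₁₀ of that is 39.224 dB.
L_p = 103 − 39.224 = 63.78 dB.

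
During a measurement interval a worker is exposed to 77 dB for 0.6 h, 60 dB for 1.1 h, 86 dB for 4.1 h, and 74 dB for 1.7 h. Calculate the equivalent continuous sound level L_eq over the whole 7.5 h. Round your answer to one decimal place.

83.6 dB

L_eq = 10·log₁₀[(1/T)·Σ tᵢ·10^(Lᵢ/10)] with T = 7.5 h.
Σ tᵢ·10^(Lᵢ/10) = 0.6·10^(77/10) + 1.1·10^(60/10) + 4.1·10^(86/10) + 1.7·10^(74/10) = 1.706e+09.
L_eq = 10·log₁₀(1.706e+09/7.5) = 83.57 dB.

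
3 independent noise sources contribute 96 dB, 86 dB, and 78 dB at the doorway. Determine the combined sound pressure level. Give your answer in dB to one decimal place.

96.5 dB

Incoherent sources combine by intensity addition: L_total = 10·log₁₀(Σ 10^(L_i/10)).
Σ 10^(L/10) = 10^(96/10) + 10^(86/10) + 10^(78/10) = 4.442e+09.
L_total = 10·log₁₀(4.442e+09) = 96.48 dB.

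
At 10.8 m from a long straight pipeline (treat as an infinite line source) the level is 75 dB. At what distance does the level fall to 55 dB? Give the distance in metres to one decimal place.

1080.0 m

The 20.0 dB drop corresponds to a distance ratio of 10^(20.0/10) for a line source.
r₂ = 10.8·10^((75−55)/10) = 10.8·10^(20.0/10) = 1080.00 m.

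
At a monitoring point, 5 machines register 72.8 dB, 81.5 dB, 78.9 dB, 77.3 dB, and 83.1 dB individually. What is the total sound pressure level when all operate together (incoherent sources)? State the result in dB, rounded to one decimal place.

87.0 dB

For uncorrelated sources the intensities add, so convert each level to linear form, sum, and take 10·log₁₀ of the total.
Σ 10^(L/10) = 10^(72.8/10) + 10^(81.5/10) + 10^(78.9/10) + 10^(77.3/10) + 10^(83.1/10) = 4.958e+08.
L_total = 10·log₁₀(4.958e+08) = 86.95 dB.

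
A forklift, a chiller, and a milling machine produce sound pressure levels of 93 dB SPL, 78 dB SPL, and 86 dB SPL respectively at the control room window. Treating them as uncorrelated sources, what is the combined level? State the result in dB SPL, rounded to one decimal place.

93.9 dB SPL

For uncorrelated sources the intensities add, so convert each level to linear form, sum, and take 10·log₁₀ of the total.
Σ 10^(L/10) = 10^(93/10) + 10^(78/10) + 10^(86/10) = 2.456e+09.
L_total = 10·log₁₀(2.456e+09) = 93.90 dB SPL.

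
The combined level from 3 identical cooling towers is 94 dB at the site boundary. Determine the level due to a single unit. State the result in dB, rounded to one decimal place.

89.2 dB

Dividing the total intensity by 3 lowers the level by 10·log₁₀ 3 = 4.771 dB: L₁ = 94 − 4.771.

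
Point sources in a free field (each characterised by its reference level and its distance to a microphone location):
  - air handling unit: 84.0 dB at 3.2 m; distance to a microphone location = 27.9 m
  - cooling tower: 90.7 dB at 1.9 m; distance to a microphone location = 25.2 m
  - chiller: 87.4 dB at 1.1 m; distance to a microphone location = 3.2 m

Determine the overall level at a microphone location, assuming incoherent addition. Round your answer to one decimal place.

Apply inverse-square spreading to bring every level to the receiver, then sum 10^(L/10).
air handling unit: 84.0 − 20·log₁₀(27.9/3.2) = 84.0 − 18.81 = 65.19 dB.
cooling tower: 90.7 − 20·log₁₀(25.2/1.9) = 90.7 − 22.45 = 68.25 dB.
chiller: 87.4 − 20·log₁₀(3.2/1.1) = 87.4 − 9.28 = 78.12 dB.
Σ 10^(L/10) = 7.492e+07 → L_total = 10·log₁₀(7.492e+07) = 78.75 dB.

78.7 dB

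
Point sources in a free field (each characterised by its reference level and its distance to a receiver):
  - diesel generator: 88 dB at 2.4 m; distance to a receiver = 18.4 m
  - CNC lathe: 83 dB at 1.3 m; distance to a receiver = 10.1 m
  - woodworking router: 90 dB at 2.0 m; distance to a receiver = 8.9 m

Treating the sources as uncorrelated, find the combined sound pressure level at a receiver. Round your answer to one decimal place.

First find each source's level at the receiver (point-source: −20·log₁₀(r/r_ref)), then combine on an intensity basis.
diesel generator: 88 − 20·log₁₀(18.4/2.4) = 88 − 17.69 = 70.31 dB.
CNC lathe: 83 − 20·log₁₀(10.1/1.3) = 83 − 17.81 = 65.19 dB.
woodworking router: 90 − 20·log₁₀(8.9/2.0) = 90 − 12.97 = 77.03 dB.
Σ 10^(L/10) = 6.454e+07 → L_total = 10·log₁₀(6.454e+07) = 78.10 dB.

78.1 dB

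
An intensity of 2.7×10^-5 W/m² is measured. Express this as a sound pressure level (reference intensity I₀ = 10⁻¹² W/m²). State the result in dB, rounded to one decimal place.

74.3 dB

Dividing by I₀ shifts the exponent by 12: I/I₀ = 2.7×10^7.
L = 10·(0.4314 + 7) = 74.31 dB.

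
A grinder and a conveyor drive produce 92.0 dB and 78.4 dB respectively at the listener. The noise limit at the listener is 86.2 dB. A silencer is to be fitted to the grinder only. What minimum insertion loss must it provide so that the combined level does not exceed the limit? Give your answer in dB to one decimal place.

The untreated sources together contribute 10^(78.4/10) = 6.918e+07, i.e. 78.40 dB.
To meet 86.2 dB overall, the treated grinder may contribute at most 10^(86.2/10) − 6.918e+07 = 3.477e+08, i.e. 85.41 dB.
Required insertion loss = 92.0 − 85.41 = 6.59 dB.

6.6 dB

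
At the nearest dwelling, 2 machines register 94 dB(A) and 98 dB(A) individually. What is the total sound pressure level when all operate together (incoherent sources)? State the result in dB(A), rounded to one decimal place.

For uncorrelated sources the intensities add, so convert each level to linear form, sum, and take 10·log₁₀ of the total.
Σ 10^(L/10) = 10^(94/10) + 10^(98/10) = 8.821e+09.
L_total = 10·log₁₀(8.821e+09) = 99.46 dB(A).

99.5 dB(A)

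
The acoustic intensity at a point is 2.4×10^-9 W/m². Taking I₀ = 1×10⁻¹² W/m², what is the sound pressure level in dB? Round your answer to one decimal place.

I/I₀ = 2.4×10^-9/10⁻¹² = 2.4×10^3, and L = 10·log₁₀(I/I₀).
L = 10·(0.3802 + 3) = 33.80 dB.

33.8 dB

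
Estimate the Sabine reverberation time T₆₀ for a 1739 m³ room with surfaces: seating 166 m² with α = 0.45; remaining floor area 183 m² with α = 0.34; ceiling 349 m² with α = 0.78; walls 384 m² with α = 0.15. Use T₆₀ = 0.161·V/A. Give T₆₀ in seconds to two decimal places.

Summing Sᵢαᵢ: 166·0.45 + 183·0.34 + 349·0.78 + 384·0.15 = 466.74 m².
T₆₀ = 0.161·V/A = 0.161·1739/466.74 = 0.600 s.

0.60 s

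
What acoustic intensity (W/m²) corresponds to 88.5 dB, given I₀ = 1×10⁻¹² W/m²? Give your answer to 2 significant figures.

I = I₀·10^(L/10) = 10⁻¹² × 10^(88.5/10) = 10^(-3.150).

0.00071 W/m²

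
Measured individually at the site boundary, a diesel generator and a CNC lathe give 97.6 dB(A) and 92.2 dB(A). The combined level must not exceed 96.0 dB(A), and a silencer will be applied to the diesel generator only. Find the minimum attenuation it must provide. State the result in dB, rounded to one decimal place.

Everything except the diesel generator sums to 10^(92.2/10) = 1.660e+09 in linear terms, 92.20 dB(A).
To meet 96.0 dB(A) overall, the treated diesel generator may contribute at most 10^(96.0/10) − 1.660e+09 = 2.321e+09, i.e. 93.66 dB(A).
Required insertion loss = 97.6 − 93.66 = 3.94 dB.

3.9 dB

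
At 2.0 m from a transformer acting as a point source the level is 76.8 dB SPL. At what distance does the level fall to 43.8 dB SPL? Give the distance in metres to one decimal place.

Point-source spreading drops the level by 20·log₁₀(r₂/r₁); inverting, r₂/r₁ = 10^(ΔL/20).
r₂ = 2.0·10^((76.8−43.8)/20) = 2.0·10^(33.0/20) = 89.34 m.

89.3 m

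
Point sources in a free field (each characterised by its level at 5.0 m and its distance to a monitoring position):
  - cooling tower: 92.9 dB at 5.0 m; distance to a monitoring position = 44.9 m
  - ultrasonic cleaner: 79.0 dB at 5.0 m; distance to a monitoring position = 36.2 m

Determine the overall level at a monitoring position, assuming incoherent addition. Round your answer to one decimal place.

74.1 dB

Propagate each source to the receiver with L = L_ref − 20·log₁₀(r/r_ref), then add intensities.
cooling tower: 92.9 − 20·log₁₀(44.9/5.0) = 92.9 − 19.07 = 73.83 dB.
ultrasonic cleaner: 79.0 − 20·log₁₀(36.2/5.0) = 79.0 − 17.19 = 61.81 dB.
Σ 10^(L/10) = 2.569e+07 → L_total = 10·log₁₀(2.569e+07) = 74.10 dB.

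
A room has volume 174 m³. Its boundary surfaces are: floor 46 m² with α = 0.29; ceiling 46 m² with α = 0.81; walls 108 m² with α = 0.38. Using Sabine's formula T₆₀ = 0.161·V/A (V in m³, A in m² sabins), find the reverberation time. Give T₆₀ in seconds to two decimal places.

A = Σ Sᵢαᵢ = 46·0.29 + 46·0.81 + 108·0.38 = 91.64 m².
T₆₀ = 0.161 × 174 / 91.64 = 0.306 s.

0.31 s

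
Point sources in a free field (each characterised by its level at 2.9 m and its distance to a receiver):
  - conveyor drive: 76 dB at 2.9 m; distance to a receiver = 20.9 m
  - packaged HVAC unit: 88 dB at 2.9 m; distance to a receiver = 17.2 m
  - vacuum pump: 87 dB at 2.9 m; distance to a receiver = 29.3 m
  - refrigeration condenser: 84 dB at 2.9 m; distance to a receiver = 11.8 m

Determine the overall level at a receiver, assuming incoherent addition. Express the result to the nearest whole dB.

Propagate each source to the receiver with L = L_ref − 20·log₁₀(r/r_ref), then add intensities.
conveyor drive: 76 − 20·log₁₀(20.9/2.9) = 76 − 17.15 = 58.85 dB.
packaged HVAC unit: 88 − 20·log₁₀(17.2/2.9) = 88 − 15.46 = 72.54 dB.
vacuum pump: 87 − 20·log₁₀(29.3/2.9) = 87 − 20.09 = 66.91 dB.
refrigeration condenser: 84 − 20·log₁₀(11.8/2.9) = 84 − 12.19 = 71.81 dB.
Σ 10^(L/10) = 3.878e+07 → L_total = 10·log₁₀(3.878e+07) = 75.89 dB.

76 dB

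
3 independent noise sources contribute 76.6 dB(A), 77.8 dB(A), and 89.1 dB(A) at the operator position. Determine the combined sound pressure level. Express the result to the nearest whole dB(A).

90 dB(A)

For uncorrelated sources the intensities add, so convert each level to linear form, sum, and take 10·log₁₀ of the total.
Σ 10^(L/10) = 10^(76.6/10) + 10^(77.8/10) + 10^(89.1/10) = 9.188e+08.
L_total = 10·log₁₀(9.188e+08) = 89.63 dB(A).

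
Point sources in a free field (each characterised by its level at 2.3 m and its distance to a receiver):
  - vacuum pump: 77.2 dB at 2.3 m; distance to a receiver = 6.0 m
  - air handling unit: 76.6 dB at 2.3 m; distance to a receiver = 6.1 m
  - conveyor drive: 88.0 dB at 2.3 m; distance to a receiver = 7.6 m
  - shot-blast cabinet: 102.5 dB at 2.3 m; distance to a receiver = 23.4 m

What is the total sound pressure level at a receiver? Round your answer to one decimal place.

Apply inverse-square spreading to bring every level to the receiver, then sum 10^(L/10).
vacuum pump: 77.2 − 20·log₁₀(6.0/2.3) = 77.2 − 8.33 = 68.87 dB.
air handling unit: 76.6 − 20·log₁₀(6.1/2.3) = 76.6 − 8.47 = 68.13 dB.
conveyor drive: 88.0 − 20·log₁₀(7.6/2.3) = 88.0 − 10.38 = 77.62 dB.
shot-blast cabinet: 102.5 − 20·log₁₀(23.4/2.3) = 102.5 − 20.15 = 82.35 dB.
Σ 10^(L/10) = 2.438e+08 → L_total = 10·log₁₀(2.438e+08) = 83.87 dB.

83.9 dB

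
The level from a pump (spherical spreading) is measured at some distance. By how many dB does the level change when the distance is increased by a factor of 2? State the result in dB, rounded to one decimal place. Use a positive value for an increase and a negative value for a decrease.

-6.0 dB

With spherical spreading the level changes by −20·log₁₀(r₂/r₁).
ΔL = −20·log₁₀(2) = -6.02 dB.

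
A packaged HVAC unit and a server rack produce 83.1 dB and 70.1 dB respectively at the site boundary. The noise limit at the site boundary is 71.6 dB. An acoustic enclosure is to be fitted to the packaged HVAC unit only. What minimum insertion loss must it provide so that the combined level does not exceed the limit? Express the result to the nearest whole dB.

Everything except the packaged HVAC unit sums to 10^(70.1/10) = 1.023e+07 in linear terms, 70.10 dB.
To meet 71.6 dB overall, the treated packaged HVAC unit may contribute at most 10^(71.6/10) − 1.023e+07 = 4.221e+06, i.e. 66.25 dB.
So the packaged HVAC unit must be reduced from 83.1 to 66.25 dB: IL = 16.85 dB.

17 dB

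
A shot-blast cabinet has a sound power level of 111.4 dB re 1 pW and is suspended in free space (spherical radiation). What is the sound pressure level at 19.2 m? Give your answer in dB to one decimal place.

Free-field spherical radiation: L_p = L_w − 10·log₁₀(4π·r²), r = 19.2 m.
4π·r² = 4632 m², 10·log₁₀ of that is 36.658 dB.
L_p = 111.4 − 36.658 = 74.74 dB.

74.7 dB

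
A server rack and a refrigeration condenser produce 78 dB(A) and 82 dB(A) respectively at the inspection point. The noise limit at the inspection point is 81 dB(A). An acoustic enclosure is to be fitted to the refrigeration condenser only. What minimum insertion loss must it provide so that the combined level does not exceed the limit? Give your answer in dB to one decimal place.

4.0 dB

Fixed contribution from the other source: Σ 10^(L/10) = 10^(78/10) = 6.310e+07 (78.00 dB(A)).
The limit corresponds to 10^(81/10) = 1.259e+08; subtracting the fixed part leaves 6.280e+07 for the refrigeration condenser, i.e. 77.98 dB(A).
So the refrigeration condenser must be reduced from 82 to 77.98 dB(A): IL = 4.02 dB.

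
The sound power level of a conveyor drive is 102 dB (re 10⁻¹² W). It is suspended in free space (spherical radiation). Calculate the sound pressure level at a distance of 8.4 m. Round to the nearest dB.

73 dB

L_p = L_w − 10·log₁₀(4π·r²) with r = 8.4 m.
4π·r² = 886.7 m², 10·log₁₀ of that is 29.478 dB.
L_p = 102 − 29.478 = 72.52 dB.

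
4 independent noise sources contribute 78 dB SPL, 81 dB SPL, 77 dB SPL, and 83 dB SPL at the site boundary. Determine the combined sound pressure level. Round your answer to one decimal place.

86.4 dB SPL

Incoherent sources combine by intensity addition: L_total = 10·log₁₀(Σ 10^(L_i/10)).
Σ 10^(L/10) = 10^(78/10) + 10^(81/10) + 10^(77/10) + 10^(83/10) = 4.386e+08.
L_total = 10·log₁₀(4.386e+08) = 86.42 dB SPL.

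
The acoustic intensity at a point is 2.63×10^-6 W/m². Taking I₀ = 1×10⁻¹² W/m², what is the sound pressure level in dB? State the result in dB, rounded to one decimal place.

I/I₀ = 2.63×10^-6/10⁻¹² = 2.63×10^6, and L = 10·log₁₀(I/I₀).
L = 10·(0.4200 + 6) = 64.20 dB.

64.2 dB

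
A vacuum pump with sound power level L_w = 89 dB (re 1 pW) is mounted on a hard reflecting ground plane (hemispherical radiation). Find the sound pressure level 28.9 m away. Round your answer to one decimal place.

The power spreads over a hemisphere of area 2π·r², so L_p = L_w − 10·log₁₀(2π·r²).
2π·r² = 5248 m², 10·log₁₀ of that is 37.200 dB.
L_p = 89 − 37.200 = 51.80 dB.

51.8 dB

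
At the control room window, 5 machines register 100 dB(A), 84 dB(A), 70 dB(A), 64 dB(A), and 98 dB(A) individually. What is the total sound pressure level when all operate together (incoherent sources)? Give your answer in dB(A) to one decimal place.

102.2 dB(A)

Incoherent sources combine by intensity addition: L_total = 10·log₁₀(Σ 10^(L_i/10)).
Σ 10^(L/10) = 10^(100/10) + 10^(84/10) + 10^(70/10) + 10^(64/10) + 10^(98/10) = 1.657e+10.
L_total = 10·log₁₀(1.657e+10) = 102.19 dB(A).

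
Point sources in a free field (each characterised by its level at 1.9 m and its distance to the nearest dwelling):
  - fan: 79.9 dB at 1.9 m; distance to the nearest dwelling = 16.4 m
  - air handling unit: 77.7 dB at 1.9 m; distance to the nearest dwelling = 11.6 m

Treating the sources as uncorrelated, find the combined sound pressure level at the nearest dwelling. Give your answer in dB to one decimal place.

64.6 dB

Propagate each source to the receiver with L = L_ref − 20·log₁₀(r/r_ref), then add intensities.
fan: 79.9 − 20·log₁₀(16.4/1.9) = 79.9 − 18.72 = 61.18 dB.
air handling unit: 77.7 − 20·log₁₀(11.6/1.9) = 77.7 − 15.71 = 61.99 dB.
Σ 10^(L/10) = 2.891e+06 → L_total = 10·log₁₀(2.891e+06) = 64.61 dB.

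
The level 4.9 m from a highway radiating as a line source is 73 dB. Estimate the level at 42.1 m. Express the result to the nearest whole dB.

64 dB

Line-source attenuation: ΔL = 10·log₁₀(r₂/r₁) = 10·log₁₀(42.1/4.9) = 9.341 dB.
L₂ = 73 − 10·log₁₀(42.1/4.9) = 73 − 9.341 = 63.66 dB.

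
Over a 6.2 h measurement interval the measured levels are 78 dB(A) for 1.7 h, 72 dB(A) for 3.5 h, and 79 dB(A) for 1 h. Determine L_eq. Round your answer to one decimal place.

The energy average is taken in the linear domain: L_eq = 10·log₁₀[(Σ tᵢ·10^(Lᵢ/10))/T], T = 6.2 h.
Σ tᵢ·10^(Lᵢ/10) = 1.7·10^(78/10) + 3.5·10^(72/10) + 1·10^(79/10) = 2.422e+08.
L_eq = 10·log₁₀(2.422e+08/6.2) = 75.92 dB(A).

75.9 dB(A)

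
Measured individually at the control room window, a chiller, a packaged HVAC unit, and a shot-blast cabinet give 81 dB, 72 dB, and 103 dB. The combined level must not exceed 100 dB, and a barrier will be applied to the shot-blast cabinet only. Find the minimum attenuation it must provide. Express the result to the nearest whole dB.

3 dB

Everything except the shot-blast cabinet sums to 10^(81/10) + 10^(72/10) = 1.417e+08 in linear terms, 81.51 dB.
To meet 100 dB overall, the treated shot-blast cabinet may contribute at most 10^(100/10) − 1.417e+08 = 9.858e+09, i.e. 99.94 dB.
Required insertion loss = 103 − 99.94 = 3.06 dB.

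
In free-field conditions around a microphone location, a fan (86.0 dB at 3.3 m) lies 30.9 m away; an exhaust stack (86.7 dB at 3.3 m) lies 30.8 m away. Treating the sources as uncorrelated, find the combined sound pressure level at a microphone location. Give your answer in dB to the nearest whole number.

70 dB

Apply inverse-square spreading to bring every level to the receiver, then sum 10^(L/10).
fan: 86.0 − 20·log₁₀(30.9/3.3) = 86.0 − 19.43 = 66.57 dB.
exhaust stack: 86.7 − 20·log₁₀(30.8/3.3) = 86.7 − 19.40 = 67.30 dB.
Σ 10^(L/10) = 9.910e+06 → L_total = 10·log₁₀(9.910e+06) = 69.96 dB.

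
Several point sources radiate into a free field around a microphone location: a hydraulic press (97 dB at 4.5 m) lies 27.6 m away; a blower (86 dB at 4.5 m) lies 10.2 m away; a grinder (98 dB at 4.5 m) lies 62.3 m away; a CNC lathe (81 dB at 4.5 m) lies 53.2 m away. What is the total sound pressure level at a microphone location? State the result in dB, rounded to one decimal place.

First find each source's level at the receiver (point-source: −20·log₁₀(r/r_ref)), then combine on an intensity basis.
hydraulic press: 97 − 20·log₁₀(27.6/4.5) = 97 − 15.75 = 81.25 dB.
blower: 86 − 20·log₁₀(10.2/4.5) = 86 − 7.11 = 78.89 dB.
grinder: 98 − 20·log₁₀(62.3/4.5) = 98 − 22.83 = 75.17 dB.
CNC lathe: 81 − 20·log₁₀(53.2/4.5) = 81 − 21.45 = 59.55 dB.
Σ 10^(L/10) = 2.445e+08 → L_total = 10·log₁₀(2.445e+08) = 83.88 dB.

83.9 dB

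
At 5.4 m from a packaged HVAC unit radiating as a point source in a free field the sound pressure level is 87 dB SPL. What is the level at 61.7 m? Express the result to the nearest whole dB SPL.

66 dB SPL

Point-source attenuation: ΔL = 20·log₁₀(r₂/r₁) = 20·log₁₀(61.7/5.4) = 21.158 dB.
L₂ = 87 − 20·log₁₀(61.7/5.4) = 87 − 21.158 = 65.84 dB SPL.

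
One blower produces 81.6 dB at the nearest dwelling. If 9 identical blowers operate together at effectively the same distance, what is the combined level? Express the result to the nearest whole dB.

91 dB

N identical incoherent sources raise the level by 10·log₁₀ N.
L_total = 81.6 + 10·log₁₀(9) = 81.6 + 9.542 = 91.14 dB.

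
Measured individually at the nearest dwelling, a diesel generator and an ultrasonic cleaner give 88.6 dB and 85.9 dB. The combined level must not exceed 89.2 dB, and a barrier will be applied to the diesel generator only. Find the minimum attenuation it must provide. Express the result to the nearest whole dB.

2 dB

The untreated sources together contribute 10^(85.9/10) = 3.890e+08, i.e. 85.90 dB.
To meet 89.2 dB overall, the treated diesel generator may contribute at most 10^(89.2/10) − 3.890e+08 = 4.427e+08, i.e. 86.46 dB.
So the diesel generator must be reduced from 88.6 to 86.46 dB: IL = 2.14 dB.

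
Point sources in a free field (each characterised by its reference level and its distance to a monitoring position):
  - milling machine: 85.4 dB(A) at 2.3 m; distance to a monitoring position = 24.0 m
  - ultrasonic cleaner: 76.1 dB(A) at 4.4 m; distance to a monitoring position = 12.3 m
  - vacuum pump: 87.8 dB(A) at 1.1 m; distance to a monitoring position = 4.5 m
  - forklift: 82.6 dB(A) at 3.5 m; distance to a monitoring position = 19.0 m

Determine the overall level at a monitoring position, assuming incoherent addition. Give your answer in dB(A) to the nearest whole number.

First find each source's level at the receiver (point-source: −20·log₁₀(r/r_ref)), then combine on an intensity basis.
milling machine: 85.4 − 20·log₁₀(24.0/2.3) = 85.4 − 20.37 = 65.03 dB(A).
ultrasonic cleaner: 76.1 − 20·log₁₀(12.3/4.4) = 76.1 − 8.93 = 67.17 dB(A).
vacuum pump: 87.8 − 20·log₁₀(4.5/1.1) = 87.8 − 12.24 = 75.56 dB(A).
forklift: 82.6 − 20·log₁₀(19.0/3.5) = 82.6 − 14.69 = 67.91 dB(A).
Σ 10^(L/10) = 5.058e+07 → L_total = 10·log₁₀(5.058e+07) = 77.04 dB(A).

77 dB(A)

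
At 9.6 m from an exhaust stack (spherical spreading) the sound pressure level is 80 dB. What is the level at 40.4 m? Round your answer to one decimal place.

Spherical spreading from a point source gives a 20·log₁₀(r₂/r₁) drop.
L₂ = 80 − 20·log₁₀(40.4/9.6) = 80 − 12.482 = 67.52 dB.

67.5 dB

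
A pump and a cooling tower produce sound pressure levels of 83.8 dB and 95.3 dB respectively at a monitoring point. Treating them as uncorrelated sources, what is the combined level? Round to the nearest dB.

96 dB

Incoherent sources combine by intensity addition: L_total = 10·log₁₀(Σ 10^(L_i/10)).
Σ 10^(L/10) = 10^(83.8/10) + 10^(95.3/10) = 3.628e+09.
L_total = 10·log₁₀(3.628e+09) = 95.60 dB.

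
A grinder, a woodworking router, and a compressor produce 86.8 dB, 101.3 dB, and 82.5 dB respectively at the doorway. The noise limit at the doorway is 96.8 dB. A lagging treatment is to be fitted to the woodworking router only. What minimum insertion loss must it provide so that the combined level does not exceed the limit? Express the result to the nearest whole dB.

5 dB

The untreated sources together contribute 10^(86.8/10) + 10^(82.5/10) = 6.565e+08, i.e. 88.17 dB.
To meet 96.8 dB overall, the treated woodworking router may contribute at most 10^(96.8/10) − 6.565e+08 = 4.130e+09, i.e. 96.16 dB.
So the woodworking router must be reduced from 101.3 to 96.16 dB: IL = 5.14 dB.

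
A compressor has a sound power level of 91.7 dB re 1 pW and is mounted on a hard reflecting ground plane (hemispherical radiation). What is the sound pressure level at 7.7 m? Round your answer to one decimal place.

L_p = L_w − 10·log₁₀(2π·r²) with r = 7.7 m.
2π·r² = 372.5 m², 10·log₁₀ of that is 25.712 dB.
L_p = 91.7 − 25.712 = 65.99 dB.

66.0 dB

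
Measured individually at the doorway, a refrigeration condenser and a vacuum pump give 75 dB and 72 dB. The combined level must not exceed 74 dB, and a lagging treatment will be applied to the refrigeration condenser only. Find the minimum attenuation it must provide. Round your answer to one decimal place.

Everything except the refrigeration condenser sums to 10^(72/10) = 1.585e+07 in linear terms, 72.00 dB.
The limit corresponds to 10^(74/10) = 2.512e+07; subtracting the fixed part leaves 9.270e+06 for the refrigeration condenser, i.e. 69.67 dB.
So the refrigeration condenser must be reduced from 75 to 69.67 dB: IL = 5.33 dB.

5.3 dB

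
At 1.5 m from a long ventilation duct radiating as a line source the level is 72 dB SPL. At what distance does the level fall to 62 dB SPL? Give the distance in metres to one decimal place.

The 10.0 dB drop corresponds to a distance ratio of 10^(10.0/10) for a line source.
r₂ = 1.5·10^((72−62)/10) = 1.5·10^(10.0/10) = 15.00 m.

15.0 m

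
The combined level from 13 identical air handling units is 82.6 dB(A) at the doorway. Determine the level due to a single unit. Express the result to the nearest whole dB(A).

71 dB(A)

For N identical incoherent sources L_total = L₁ + 10·log₁₀ N, so L₁ = 82.6 − 10·log₁₀(13) = 82.6 − 11.139.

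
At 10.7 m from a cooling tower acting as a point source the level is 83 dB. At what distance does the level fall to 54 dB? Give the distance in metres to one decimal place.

301.6 m

The 29.0 dB drop corresponds to a distance ratio of 10^(29.0/20) for a point source.
r₂ = 10.7·10^((83−54)/20) = 10.7·10^(29.0/20) = 301.57 m.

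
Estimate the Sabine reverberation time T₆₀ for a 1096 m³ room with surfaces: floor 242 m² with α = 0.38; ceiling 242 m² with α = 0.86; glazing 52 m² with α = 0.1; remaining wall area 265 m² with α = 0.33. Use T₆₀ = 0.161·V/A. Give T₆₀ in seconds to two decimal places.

0.45 s

A = Σ Sᵢαᵢ = 242·0.38 + 242·0.86 + 52·0.1 + 265·0.33 = 392.73 m².
T₆₀ = 0.161·V/A = 0.161·1096/392.73 = 0.449 s.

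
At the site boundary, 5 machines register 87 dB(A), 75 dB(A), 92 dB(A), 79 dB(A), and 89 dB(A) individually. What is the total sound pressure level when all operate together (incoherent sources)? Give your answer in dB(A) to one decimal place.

For uncorrelated sources the intensities add, so convert each level to linear form, sum, and take 10·log₁₀ of the total.
Σ 10^(L/10) = 10^(87/10) + 10^(75/10) + 10^(92/10) + 10^(79/10) + 10^(89/10) = 2.991e+09.
L_total = 10·log₁₀(2.991e+09) = 94.76 dB(A).

94.8 dB(A)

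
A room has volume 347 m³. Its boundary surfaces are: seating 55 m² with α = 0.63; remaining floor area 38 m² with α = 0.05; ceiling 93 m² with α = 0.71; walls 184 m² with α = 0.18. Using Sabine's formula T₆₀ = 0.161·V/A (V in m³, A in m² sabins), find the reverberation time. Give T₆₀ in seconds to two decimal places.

Total absorption A = 55·0.63 + 38·0.05 + 93·0.71 + 184·0.18 = 135.70 m² sabins.
T₆₀ = 0.161 × 347 / 135.70 = 0.412 s.

0.41 s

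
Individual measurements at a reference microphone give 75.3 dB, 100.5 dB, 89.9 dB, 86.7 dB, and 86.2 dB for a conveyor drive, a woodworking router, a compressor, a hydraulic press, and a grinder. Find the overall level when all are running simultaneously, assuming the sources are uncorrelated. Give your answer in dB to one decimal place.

101.2 dB

Incoherent sources combine by intensity addition: L_total = 10·log₁₀(Σ 10^(L_i/10)).
Σ 10^(L/10) = 10^(75.3/10) + 10^(100.5/10) + 10^(89.9/10) + 10^(86.7/10) + 10^(86.2/10) = 1.312e+10.
L_total = 10·log₁₀(1.312e+10) = 101.18 dB.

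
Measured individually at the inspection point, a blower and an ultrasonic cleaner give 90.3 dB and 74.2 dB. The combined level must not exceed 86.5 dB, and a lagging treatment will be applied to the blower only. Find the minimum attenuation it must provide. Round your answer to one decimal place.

Fixed contribution from the other source: Σ 10^(L/10) = 10^(74.2/10) = 2.630e+07 (74.20 dB).
To meet 86.5 dB overall, the treated blower may contribute at most 10^(86.5/10) − 2.630e+07 = 4.204e+08, i.e. 86.24 dB.
Required insertion loss = 90.3 − 86.24 = 4.06 dB.

4.1 dB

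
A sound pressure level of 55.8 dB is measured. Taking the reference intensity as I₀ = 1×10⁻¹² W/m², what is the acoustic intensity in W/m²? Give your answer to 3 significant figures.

I/I₀ = 10^(55.8/10) = 3.802e+05, so I = 3.802e+05 × 10⁻¹² W/m².

3.80e-07 W/m²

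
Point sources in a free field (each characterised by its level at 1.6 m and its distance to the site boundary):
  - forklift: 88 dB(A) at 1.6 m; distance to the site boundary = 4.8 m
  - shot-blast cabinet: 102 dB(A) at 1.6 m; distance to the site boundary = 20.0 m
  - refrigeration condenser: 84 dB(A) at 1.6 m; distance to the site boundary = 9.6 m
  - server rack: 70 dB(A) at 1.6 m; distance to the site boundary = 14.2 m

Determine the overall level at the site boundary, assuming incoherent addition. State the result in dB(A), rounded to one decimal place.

82.5 dB(A)

Propagate each source to the receiver with L = L_ref − 20·log₁₀(r/r_ref), then add intensities.
forklift: 88 − 20·log₁₀(4.8/1.6) = 88 − 9.54 = 78.46 dB(A).
shot-blast cabinet: 102 − 20·log₁₀(20.0/1.6) = 102 − 21.94 = 80.06 dB(A).
refrigeration condenser: 84 − 20·log₁₀(9.6/1.6) = 84 − 15.56 = 68.44 dB(A).
server rack: 70 − 20·log₁₀(14.2/1.6) = 70 − 18.96 = 51.04 dB(A).
Σ 10^(L/10) = 1.786e+08 → L_total = 10·log₁₀(1.786e+08) = 82.52 dB(A).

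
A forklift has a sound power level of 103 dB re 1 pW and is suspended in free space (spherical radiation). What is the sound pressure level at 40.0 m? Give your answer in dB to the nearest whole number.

Free-field spherical radiation: L_p = L_w − 10·log₁₀(4π·r²), r = 40.0 m.
4π·r² = 2.011e+04 m², 10·log₁₀ of that is 43.033 dB.
L_p = 103 − 43.033 = 59.97 dB.

60 dB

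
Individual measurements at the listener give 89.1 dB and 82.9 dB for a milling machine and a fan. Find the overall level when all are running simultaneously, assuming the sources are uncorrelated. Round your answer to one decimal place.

For uncorrelated sources the intensities add, so convert each level to linear form, sum, and take 10·log₁₀ of the total.
Σ 10^(L/10) = 10^(89.1/10) + 10^(82.9/10) = 1.008e+09.
L_total = 10·log₁₀(1.008e+09) = 90.03 dB.

90.0 dB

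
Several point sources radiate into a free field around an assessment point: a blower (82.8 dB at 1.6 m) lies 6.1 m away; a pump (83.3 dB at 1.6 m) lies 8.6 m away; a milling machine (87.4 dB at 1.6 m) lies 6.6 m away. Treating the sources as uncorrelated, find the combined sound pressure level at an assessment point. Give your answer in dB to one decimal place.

77.2 dB

First find each source's level at the receiver (point-source: −20·log₁₀(r/r_ref)), then combine on an intensity basis.
blower: 82.8 − 20·log₁₀(6.1/1.6) = 82.8 − 11.62 = 71.18 dB.
pump: 83.3 − 20·log₁₀(8.6/1.6) = 83.3 − 14.61 = 68.69 dB.
milling machine: 87.4 − 20·log₁₀(6.6/1.6) = 87.4 − 12.31 = 75.09 dB.
Σ 10^(L/10) = 5.281e+07 → L_total = 10·log₁₀(5.281e+07) = 77.23 dB.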